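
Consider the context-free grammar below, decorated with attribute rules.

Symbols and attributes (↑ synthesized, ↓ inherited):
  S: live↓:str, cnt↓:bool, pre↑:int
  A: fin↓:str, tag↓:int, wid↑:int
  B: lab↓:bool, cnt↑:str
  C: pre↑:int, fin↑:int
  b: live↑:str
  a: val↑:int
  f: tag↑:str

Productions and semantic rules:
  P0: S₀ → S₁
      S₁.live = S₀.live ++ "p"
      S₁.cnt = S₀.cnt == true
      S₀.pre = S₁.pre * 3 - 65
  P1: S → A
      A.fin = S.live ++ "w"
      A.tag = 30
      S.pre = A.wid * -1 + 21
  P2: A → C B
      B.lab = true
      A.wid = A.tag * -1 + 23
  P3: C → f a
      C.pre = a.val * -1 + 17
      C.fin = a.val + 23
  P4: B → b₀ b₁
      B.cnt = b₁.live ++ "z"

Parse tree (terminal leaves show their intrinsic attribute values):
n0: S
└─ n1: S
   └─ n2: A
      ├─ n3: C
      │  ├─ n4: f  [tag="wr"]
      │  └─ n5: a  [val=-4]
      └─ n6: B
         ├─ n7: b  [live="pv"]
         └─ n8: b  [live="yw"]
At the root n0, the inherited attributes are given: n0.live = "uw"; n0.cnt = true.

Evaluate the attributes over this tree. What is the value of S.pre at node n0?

1. n0.live = "uw"  [given at root]
2. n0.cnt = true  [given at root]
3. n1.live = "uwp"  [S₀.live ++ "p"]
4. n1.cnt = true  [S₀.cnt == true]
5. n2.fin = "uwpw"  [S.live ++ "w"]
6. n2.tag = 30  [30]
7. n4.tag = "wr"  [terminal]
8. n5.val = -4  [terminal]
9. n3.pre = 21  [a.val * -1 + 17]
10. n3.fin = 19  [a.val + 23]
11. n6.lab = true  [true]
12. n7.live = "pv"  [terminal]
13. n8.live = "yw"  [terminal]
14. n6.cnt = "ywz"  [b₁.live ++ "z"]
15. n2.wid = -7  [A.tag * -1 + 23]
16. n1.pre = 28  [A.wid * -1 + 21]
17. n0.pre = 19  [S₁.pre * 3 - 65]

19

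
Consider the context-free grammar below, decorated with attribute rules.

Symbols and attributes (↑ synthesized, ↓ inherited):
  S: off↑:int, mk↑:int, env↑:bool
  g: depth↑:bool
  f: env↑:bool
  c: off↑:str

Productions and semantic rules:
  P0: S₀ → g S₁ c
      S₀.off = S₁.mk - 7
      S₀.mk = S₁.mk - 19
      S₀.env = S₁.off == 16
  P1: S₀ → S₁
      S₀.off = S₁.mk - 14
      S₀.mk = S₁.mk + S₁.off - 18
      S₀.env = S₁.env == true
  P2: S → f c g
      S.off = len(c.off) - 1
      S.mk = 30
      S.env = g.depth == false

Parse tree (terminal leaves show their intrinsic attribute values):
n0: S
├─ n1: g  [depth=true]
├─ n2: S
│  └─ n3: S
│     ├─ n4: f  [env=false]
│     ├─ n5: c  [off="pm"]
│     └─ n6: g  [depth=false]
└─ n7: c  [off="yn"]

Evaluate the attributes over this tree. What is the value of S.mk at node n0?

1. n1.depth = true  [terminal]
2. n4.env = false  [terminal]
3. n5.off = "pm"  [terminal]
4. n6.depth = false  [terminal]
5. n3.off = 1  [len(c.off) - 1]
6. n3.mk = 30  [30]
7. n3.env = true  [g.depth == false]
8. n2.off = 16  [S₁.mk - 14]
9. n2.mk = 13  [S₁.mk + S₁.off - 18]
10. n2.env = true  [S₁.env == true]
11. n7.off = "yn"  [terminal]
12. n0.off = 6  [S₁.mk - 7]
13. n0.mk = -6  [S₁.mk - 19]
14. n0.env = true  [S₁.off == 16]

-6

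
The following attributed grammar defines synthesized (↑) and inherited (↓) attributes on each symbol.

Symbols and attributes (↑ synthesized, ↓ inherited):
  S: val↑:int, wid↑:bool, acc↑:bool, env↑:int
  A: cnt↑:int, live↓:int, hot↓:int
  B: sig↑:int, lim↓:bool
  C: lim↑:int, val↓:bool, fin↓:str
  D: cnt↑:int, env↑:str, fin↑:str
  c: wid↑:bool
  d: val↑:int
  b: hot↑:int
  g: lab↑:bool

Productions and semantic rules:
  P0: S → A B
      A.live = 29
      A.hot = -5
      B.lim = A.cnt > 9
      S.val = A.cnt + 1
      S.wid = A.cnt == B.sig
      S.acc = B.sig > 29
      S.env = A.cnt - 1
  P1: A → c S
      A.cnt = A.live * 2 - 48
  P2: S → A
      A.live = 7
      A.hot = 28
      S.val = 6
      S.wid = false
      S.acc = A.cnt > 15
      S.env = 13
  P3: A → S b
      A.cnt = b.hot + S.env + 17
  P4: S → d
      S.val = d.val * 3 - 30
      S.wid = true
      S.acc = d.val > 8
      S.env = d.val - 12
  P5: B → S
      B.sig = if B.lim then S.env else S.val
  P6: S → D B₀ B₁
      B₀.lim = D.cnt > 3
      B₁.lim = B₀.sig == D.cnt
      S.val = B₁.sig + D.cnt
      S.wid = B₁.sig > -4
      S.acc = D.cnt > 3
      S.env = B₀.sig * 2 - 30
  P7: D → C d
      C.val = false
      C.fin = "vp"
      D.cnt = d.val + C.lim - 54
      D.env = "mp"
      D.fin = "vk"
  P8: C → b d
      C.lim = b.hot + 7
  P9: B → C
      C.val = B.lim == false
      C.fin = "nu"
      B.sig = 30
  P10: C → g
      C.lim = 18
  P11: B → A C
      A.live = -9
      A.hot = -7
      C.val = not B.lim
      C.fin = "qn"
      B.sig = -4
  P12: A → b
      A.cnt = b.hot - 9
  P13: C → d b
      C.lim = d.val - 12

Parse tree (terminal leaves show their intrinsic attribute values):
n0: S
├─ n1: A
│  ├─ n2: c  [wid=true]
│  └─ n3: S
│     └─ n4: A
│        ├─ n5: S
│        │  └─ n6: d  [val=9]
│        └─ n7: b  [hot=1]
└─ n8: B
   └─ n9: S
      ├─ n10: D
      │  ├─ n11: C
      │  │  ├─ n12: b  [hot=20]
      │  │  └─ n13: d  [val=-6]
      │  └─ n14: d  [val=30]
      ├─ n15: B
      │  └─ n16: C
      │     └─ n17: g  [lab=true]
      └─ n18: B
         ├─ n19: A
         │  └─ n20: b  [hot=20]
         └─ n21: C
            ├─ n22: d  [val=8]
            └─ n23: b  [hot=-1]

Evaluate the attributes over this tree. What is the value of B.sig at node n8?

30

1. n1.live = 29  [29]
2. n1.hot = -5  [-5]
3. n2.wid = true  [terminal]
4. n4.live = 7  [7]
5. n4.hot = 28  [28]
6. n6.val = 9  [terminal]
7. n5.val = -3  [d.val * 3 - 30]
8. n5.wid = true  [true]
9. n5.acc = true  [d.val > 8]
10. n5.env = -3  [d.val - 12]
11. n7.hot = 1  [terminal]
12. n4.cnt = 15  [b.hot + S.env + 17]
13. n3.val = 6  [6]
14. n3.wid = false  [false]
15. n3.acc = false  [A.cnt > 15]
16. n3.env = 13  [13]
17. n1.cnt = 10  [A.live * 2 - 48]
18. n8.lim = true  [A.cnt > 9]
19. n11.val = false  [false]
20. n11.fin = "vp"  ["vp"]
21. n12.hot = 20  [terminal]
22. n13.val = -6  [terminal]
23. n11.lim = 27  [b.hot + 7]
24. n14.val = 30  [terminal]
25. n10.cnt = 3  [d.val + C.lim - 54]
26. n10.env = "mp"  ["mp"]
27. n10.fin = "vk"  ["vk"]
28. n15.lim = false  [D.cnt > 3]
29. n16.val = true  [B.lim == false]
30. n16.fin = "nu"  ["nu"]
31. n17.lab = true  [terminal]
32. n16.lim = 18  [18]
33. n15.sig = 30  [30]
34. n18.lim = false  [B₀.sig == D.cnt]
35. n19.live = -9  [-9]
36. n19.hot = -7  [-7]
37. n20.hot = 20  [terminal]
38. n19.cnt = 11  [b.hot - 9]
39. n21.val = true  [not B.lim]
40. n21.fin = "qn"  ["qn"]
41. n22.val = 8  [terminal]
42. n23.hot = -1  [terminal]
43. n21.lim = -4  [d.val - 12]
44. n18.sig = -4  [-4]
45. n9.val = -1  [B₁.sig + D.cnt]
46. n9.wid = false  [B₁.sig > -4]
47. n9.acc = false  [D.cnt > 3]
48. n9.env = 30  [B₀.sig * 2 - 30]
49. n8.sig = 30  [if B.lim then S.env else S.val]
50. n0.val = 11  [A.cnt + 1]
51. n0.wid = false  [A.cnt == B.sig]
52. n0.acc = true  [B.sig > 29]
53. n0.env = 9  [A.cnt - 1]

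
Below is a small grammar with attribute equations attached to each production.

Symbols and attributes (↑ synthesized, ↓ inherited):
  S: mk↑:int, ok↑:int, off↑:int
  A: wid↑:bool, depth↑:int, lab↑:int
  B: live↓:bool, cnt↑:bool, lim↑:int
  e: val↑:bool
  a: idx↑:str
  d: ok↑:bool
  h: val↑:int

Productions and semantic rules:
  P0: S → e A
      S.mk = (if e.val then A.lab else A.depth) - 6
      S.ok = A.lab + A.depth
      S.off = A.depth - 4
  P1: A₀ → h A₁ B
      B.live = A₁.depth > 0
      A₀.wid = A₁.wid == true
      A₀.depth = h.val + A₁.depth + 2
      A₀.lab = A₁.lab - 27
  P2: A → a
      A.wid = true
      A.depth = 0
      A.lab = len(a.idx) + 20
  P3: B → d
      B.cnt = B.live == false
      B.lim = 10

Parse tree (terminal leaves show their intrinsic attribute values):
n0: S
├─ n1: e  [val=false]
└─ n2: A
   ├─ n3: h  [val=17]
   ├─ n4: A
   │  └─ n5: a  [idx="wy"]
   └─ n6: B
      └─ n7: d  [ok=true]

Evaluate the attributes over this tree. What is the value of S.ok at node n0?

14

1. n1.val = false  [terminal]
2. n3.val = 17  [terminal]
3. n5.idx = "wy"  [terminal]
4. n4.wid = true  [true]
5. n4.depth = 0  [0]
6. n4.lab = 22  [len(a.idx) + 20]
7. n6.live = false  [A₁.depth > 0]
8. n7.ok = true  [terminal]
9. n6.cnt = true  [B.live == false]
10. n6.lim = 10  [10]
11. n2.wid = true  [A₁.wid == true]
12. n2.depth = 19  [h.val + A₁.depth + 2]
13. n2.lab = -5  [A₁.lab - 27]
14. n0.mk = 13  [(if e.val then A.lab else A.depth) - 6]
15. n0.ok = 14  [A.lab + A.depth]
16. n0.off = 15  [A.depth - 4]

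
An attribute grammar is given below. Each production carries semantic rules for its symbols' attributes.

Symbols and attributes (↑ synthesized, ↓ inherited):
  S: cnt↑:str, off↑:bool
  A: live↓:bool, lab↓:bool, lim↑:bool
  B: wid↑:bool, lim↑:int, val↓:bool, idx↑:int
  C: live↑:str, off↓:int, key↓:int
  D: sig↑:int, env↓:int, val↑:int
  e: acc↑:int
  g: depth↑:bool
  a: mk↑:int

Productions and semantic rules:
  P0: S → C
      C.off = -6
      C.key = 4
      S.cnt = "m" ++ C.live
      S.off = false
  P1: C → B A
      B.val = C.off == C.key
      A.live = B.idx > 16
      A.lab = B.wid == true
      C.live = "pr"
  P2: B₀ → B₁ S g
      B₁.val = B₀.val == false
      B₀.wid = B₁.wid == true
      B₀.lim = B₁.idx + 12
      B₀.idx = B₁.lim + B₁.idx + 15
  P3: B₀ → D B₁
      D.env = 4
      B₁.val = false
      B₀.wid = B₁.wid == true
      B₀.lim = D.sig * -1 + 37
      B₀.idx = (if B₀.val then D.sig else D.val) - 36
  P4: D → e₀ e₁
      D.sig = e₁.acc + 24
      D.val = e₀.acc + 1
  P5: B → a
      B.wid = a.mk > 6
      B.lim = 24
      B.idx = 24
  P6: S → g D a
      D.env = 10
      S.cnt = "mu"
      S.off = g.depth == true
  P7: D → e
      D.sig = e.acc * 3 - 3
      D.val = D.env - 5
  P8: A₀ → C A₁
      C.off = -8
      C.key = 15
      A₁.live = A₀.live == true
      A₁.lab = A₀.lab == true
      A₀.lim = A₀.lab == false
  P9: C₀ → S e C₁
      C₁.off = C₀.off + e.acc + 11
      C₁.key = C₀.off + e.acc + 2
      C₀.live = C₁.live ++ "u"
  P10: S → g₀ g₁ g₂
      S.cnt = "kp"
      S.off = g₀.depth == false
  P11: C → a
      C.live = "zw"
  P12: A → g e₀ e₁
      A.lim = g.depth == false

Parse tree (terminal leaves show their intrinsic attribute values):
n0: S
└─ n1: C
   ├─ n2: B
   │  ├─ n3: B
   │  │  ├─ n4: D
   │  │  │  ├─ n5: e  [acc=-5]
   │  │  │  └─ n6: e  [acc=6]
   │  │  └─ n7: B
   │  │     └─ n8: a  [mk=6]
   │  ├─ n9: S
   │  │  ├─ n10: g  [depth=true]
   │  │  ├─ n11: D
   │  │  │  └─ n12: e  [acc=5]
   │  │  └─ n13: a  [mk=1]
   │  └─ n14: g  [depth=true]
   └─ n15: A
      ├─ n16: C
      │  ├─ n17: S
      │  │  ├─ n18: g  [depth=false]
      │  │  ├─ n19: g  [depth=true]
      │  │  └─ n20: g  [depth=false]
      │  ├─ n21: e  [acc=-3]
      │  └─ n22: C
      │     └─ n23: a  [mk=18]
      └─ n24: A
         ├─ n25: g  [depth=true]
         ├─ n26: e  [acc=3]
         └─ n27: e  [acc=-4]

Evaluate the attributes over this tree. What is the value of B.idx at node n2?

1. n1.off = -6  [-6]
2. n1.key = 4  [4]
3. n2.val = false  [C.off == C.key]
4. n3.val = true  [B₀.val == false]
5. n4.env = 4  [4]
6. n5.acc = -5  [terminal]
7. n6.acc = 6  [terminal]
8. n4.sig = 30  [e₁.acc + 24]
9. n4.val = -4  [e₀.acc + 1]
10. n7.val = false  [false]
11. n8.mk = 6  [terminal]
12. n7.wid = false  [a.mk > 6]
13. n7.lim = 24  [24]
14. n7.idx = 24  [24]
15. n3.wid = false  [B₁.wid == true]
16. n3.lim = 7  [D.sig * -1 + 37]
17. n3.idx = -6  [(if B₀.val then D.sig else D.val) - 36]
18. n10.depth = true  [terminal]
19. n11.env = 10  [10]
20. n12.acc = 5  [terminal]
21. n11.sig = 12  [e.acc * 3 - 3]
22. n11.val = 5  [D.env - 5]
23. n13.mk = 1  [terminal]
24. n9.cnt = "mu"  ["mu"]
25. n9.off = true  [g.depth == true]
26. n14.depth = true  [terminal]
27. n2.wid = false  [B₁.wid == true]
28. n2.lim = 6  [B₁.idx + 12]
29. n2.idx = 16  [B₁.lim + B₁.idx + 15]
30. n15.live = false  [B.idx > 16]
31. n15.lab = false  [B.wid == true]
32. n16.off = -8  [-8]
33. n16.key = 15  [15]
34. n18.depth = false  [terminal]
35. n19.depth = true  [terminal]
36. n20.depth = false  [terminal]
37. n17.cnt = "kp"  ["kp"]
38. n17.off = true  [g₀.depth == false]
39. n21.acc = -3  [terminal]
40. n22.off = 0  [C₀.off + e.acc + 11]
41. n22.key = -9  [C₀.off + e.acc + 2]
42. n23.mk = 18  [terminal]
43. n22.live = "zw"  ["zw"]
44. n16.live = "zwu"  [C₁.live ++ "u"]
45. n24.live = false  [A₀.live == true]
46. n24.lab = false  [A₀.lab == true]
47. n25.depth = true  [terminal]
48. n26.acc = 3  [terminal]
49. n27.acc = -4  [terminal]
50. n24.lim = false  [g.depth == false]
51. n15.lim = true  [A₀.lab == false]
52. n1.live = "pr"  ["pr"]
53. n0.cnt = "mpr"  ["m" ++ C.live]
54. n0.off = false  [false]

16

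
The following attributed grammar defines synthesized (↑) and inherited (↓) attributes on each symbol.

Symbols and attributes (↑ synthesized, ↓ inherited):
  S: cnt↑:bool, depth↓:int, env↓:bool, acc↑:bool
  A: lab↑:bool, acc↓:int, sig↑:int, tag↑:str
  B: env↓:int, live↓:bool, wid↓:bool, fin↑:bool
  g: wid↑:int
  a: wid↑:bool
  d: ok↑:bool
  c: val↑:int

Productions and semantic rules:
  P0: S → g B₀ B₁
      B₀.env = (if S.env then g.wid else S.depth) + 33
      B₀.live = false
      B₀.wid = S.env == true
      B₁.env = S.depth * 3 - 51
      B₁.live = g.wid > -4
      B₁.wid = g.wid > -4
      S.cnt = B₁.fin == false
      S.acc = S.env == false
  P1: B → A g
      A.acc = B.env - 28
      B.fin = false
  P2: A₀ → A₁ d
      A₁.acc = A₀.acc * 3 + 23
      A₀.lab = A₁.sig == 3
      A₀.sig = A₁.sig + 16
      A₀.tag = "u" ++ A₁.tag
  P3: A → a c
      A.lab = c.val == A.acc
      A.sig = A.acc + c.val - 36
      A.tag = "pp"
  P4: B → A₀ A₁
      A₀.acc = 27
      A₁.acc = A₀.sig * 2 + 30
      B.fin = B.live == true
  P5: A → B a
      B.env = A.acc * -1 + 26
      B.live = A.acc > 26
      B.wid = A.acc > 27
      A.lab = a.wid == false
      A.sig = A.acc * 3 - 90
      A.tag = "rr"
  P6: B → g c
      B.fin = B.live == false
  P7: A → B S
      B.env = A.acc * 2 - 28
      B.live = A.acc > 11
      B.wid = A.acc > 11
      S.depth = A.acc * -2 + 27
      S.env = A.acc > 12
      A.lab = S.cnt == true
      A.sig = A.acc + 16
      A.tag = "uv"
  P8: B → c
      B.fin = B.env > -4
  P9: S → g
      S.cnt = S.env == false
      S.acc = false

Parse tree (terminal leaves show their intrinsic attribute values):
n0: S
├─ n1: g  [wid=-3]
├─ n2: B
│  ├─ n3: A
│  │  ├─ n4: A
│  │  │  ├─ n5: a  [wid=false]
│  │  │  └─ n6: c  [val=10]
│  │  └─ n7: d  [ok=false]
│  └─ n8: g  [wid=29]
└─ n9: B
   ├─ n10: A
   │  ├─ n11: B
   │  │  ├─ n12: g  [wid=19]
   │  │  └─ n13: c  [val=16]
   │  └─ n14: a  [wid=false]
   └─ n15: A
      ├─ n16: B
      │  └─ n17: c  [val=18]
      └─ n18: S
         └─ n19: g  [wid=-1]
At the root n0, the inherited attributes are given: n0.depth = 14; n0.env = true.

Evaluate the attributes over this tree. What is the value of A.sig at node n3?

1. n0.depth = 14  [given at root]
2. n0.env = true  [given at root]
3. n1.wid = -3  [terminal]
4. n2.env = 30  [(if S.env then g.wid else S.depth) + 33]
5. n2.live = false  [false]
6. n2.wid = true  [S.env == true]
7. n3.acc = 2  [B.env - 28]
8. n4.acc = 29  [A₀.acc * 3 + 23]
9. n5.wid = false  [terminal]
10. n6.val = 10  [terminal]
11. n4.lab = false  [c.val == A.acc]
12. n4.sig = 3  [A.acc + c.val - 36]
13. n4.tag = "pp"  ["pp"]
14. n7.ok = false  [terminal]
15. n3.lab = true  [A₁.sig == 3]
16. n3.sig = 19  [A₁.sig + 16]
17. n3.tag = "upp"  ["u" ++ A₁.tag]
18. n8.wid = 29  [terminal]
19. n2.fin = false  [false]
20. n9.env = -9  [S.depth * 3 - 51]
21. n9.live = true  [g.wid > -4]
22. n9.wid = true  [g.wid > -4]
23. n10.acc = 27  [27]
24. n11.env = -1  [A.acc * -1 + 26]
25. n11.live = true  [A.acc > 26]
26. n11.wid = false  [A.acc > 27]
27. n12.wid = 19  [terminal]
28. n13.val = 16  [terminal]
29. n11.fin = false  [B.live == false]
30. n14.wid = false  [terminal]
31. n10.lab = true  [a.wid == false]
32. n10.sig = -9  [A.acc * 3 - 90]
33. n10.tag = "rr"  ["rr"]
34. n15.acc = 12  [A₀.sig * 2 + 30]
35. n16.env = -4  [A.acc * 2 - 28]
36. n16.live = true  [A.acc > 11]
37. n16.wid = true  [A.acc > 11]
38. n17.val = 18  [terminal]
39. n16.fin = false  [B.env > -4]
40. n18.depth = 3  [A.acc * -2 + 27]
41. n18.env = false  [A.acc > 12]
42. n19.wid = -1  [terminal]
43. n18.cnt = true  [S.env == false]
44. n18.acc = false  [false]
45. n15.lab = true  [S.cnt == true]
46. n15.sig = 28  [A.acc + 16]
47. n15.tag = "uv"  ["uv"]
48. n9.fin = true  [B.live == true]
49. n0.cnt = false  [B₁.fin == false]
50. n0.acc = false  [S.env == false]

19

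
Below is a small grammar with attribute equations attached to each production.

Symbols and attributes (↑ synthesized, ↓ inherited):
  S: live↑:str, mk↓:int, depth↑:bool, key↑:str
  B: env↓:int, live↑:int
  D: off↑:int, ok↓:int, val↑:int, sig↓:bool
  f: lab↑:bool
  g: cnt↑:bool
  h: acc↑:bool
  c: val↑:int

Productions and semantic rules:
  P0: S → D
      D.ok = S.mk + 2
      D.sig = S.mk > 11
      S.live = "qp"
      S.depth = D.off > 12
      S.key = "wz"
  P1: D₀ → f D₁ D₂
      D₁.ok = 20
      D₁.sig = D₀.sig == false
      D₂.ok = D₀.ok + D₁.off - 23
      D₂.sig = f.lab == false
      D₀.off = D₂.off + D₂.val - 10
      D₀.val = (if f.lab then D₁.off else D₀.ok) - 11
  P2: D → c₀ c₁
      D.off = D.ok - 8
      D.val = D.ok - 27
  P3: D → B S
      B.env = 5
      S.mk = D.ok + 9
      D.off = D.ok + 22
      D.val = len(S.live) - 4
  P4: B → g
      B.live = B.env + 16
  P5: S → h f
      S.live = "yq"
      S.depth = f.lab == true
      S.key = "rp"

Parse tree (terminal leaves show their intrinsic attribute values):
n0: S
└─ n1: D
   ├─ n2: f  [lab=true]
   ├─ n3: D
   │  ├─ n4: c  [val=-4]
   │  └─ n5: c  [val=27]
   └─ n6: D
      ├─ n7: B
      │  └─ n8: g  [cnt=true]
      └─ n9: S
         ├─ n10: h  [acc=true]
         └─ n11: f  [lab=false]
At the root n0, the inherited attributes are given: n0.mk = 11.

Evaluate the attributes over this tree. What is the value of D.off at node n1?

12

1. n0.mk = 11  [given at root]
2. n1.ok = 13  [S.mk + 2]
3. n1.sig = false  [S.mk > 11]
4. n2.lab = true  [terminal]
5. n3.ok = 20  [20]
6. n3.sig = true  [D₀.sig == false]
7. n4.val = -4  [terminal]
8. n5.val = 27  [terminal]
9. n3.off = 12  [D.ok - 8]
10. n3.val = -7  [D.ok - 27]
11. n6.ok = 2  [D₀.ok + D₁.off - 23]
12. n6.sig = false  [f.lab == false]
13. n7.env = 5  [5]
14. n8.cnt = true  [terminal]
15. n7.live = 21  [B.env + 16]
16. n9.mk = 11  [D.ok + 9]
17. n10.acc = true  [terminal]
18. n11.lab = false  [terminal]
19. n9.live = "yq"  ["yq"]
20. n9.depth = false  [f.lab == true]
21. n9.key = "rp"  ["rp"]
22. n6.off = 24  [D.ok + 22]
23. n6.val = -2  [len(S.live) - 4]
24. n1.off = 12  [D₂.off + D₂.val - 10]
25. n1.val = 1  [(if f.lab then D₁.off else D₀.ok) - 11]
26. n0.live = "qp"  ["qp"]
27. n0.depth = false  [D.off > 12]
28. n0.key = "wz"  ["wz"]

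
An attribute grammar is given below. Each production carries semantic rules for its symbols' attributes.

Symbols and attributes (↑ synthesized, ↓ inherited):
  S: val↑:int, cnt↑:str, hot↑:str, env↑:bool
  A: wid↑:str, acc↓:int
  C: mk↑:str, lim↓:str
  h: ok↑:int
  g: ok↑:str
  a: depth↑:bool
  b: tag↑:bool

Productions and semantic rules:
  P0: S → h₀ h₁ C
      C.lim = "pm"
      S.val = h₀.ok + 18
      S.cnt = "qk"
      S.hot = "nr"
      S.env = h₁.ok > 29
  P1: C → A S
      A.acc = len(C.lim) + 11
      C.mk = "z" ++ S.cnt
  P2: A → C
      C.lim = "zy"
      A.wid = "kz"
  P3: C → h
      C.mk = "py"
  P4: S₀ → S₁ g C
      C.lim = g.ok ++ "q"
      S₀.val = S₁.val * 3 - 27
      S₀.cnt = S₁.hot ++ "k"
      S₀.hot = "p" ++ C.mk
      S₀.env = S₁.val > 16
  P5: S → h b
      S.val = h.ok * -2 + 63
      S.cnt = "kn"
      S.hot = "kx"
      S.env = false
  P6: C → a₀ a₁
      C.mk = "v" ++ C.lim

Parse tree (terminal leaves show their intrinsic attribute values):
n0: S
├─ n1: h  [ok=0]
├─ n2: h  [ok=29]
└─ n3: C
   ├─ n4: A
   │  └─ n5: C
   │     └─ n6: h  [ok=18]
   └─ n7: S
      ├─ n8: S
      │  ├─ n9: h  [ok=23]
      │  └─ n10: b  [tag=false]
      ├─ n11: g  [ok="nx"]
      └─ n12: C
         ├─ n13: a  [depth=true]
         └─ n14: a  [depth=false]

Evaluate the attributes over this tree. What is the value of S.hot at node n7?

1. n1.ok = 0  [terminal]
2. n2.ok = 29  [terminal]
3. n3.lim = "pm"  ["pm"]
4. n4.acc = 13  [len(C.lim) + 11]
5. n5.lim = "zy"  ["zy"]
6. n6.ok = 18  [terminal]
7. n5.mk = "py"  ["py"]
8. n4.wid = "kz"  ["kz"]
9. n9.ok = 23  [terminal]
10. n10.tag = false  [terminal]
11. n8.val = 17  [h.ok * -2 + 63]
12. n8.cnt = "kn"  ["kn"]
13. n8.hot = "kx"  ["kx"]
14. n8.env = false  [false]
15. n11.ok = "nx"  [terminal]
16. n12.lim = "nxq"  [g.ok ++ "q"]
17. n13.depth = true  [terminal]
18. n14.depth = false  [terminal]
19. n12.mk = "vnxq"  ["v" ++ C.lim]
20. n7.val = 24  [S₁.val * 3 - 27]
21. n7.cnt = "kxk"  [S₁.hot ++ "k"]
22. n7.hot = "pvnxq"  ["p" ++ C.mk]
23. n7.env = true  [S₁.val > 16]
24. n3.mk = "zkxk"  ["z" ++ S.cnt]
25. n0.val = 18  [h₀.ok + 18]
26. n0.cnt = "qk"  ["qk"]
27. n0.hot = "nr"  ["nr"]
28. n0.env = false  [h₁.ok > 29]

"pvnxq"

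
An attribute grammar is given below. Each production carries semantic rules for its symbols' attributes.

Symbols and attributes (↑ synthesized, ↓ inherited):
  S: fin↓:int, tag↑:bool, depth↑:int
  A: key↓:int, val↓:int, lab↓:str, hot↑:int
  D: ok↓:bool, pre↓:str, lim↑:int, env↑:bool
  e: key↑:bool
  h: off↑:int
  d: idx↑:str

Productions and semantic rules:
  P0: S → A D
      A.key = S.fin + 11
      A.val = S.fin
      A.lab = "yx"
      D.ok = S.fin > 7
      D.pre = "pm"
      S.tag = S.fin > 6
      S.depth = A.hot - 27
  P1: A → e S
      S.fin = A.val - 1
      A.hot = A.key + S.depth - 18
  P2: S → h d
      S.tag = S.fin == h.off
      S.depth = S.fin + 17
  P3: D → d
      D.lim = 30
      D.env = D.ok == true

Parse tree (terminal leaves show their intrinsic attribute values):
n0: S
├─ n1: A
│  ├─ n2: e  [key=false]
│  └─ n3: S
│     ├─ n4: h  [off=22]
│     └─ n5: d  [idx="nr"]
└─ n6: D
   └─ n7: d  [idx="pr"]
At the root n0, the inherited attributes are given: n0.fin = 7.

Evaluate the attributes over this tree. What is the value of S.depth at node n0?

-4

1. n0.fin = 7  [given at root]
2. n1.key = 18  [S.fin + 11]
3. n1.val = 7  [S.fin]
4. n1.lab = "yx"  ["yx"]
5. n2.key = false  [terminal]
6. n3.fin = 6  [A.val - 1]
7. n4.off = 22  [terminal]
8. n5.idx = "nr"  [terminal]
9. n3.tag = false  [S.fin == h.off]
10. n3.depth = 23  [S.fin + 17]
11. n1.hot = 23  [A.key + S.depth - 18]
12. n6.ok = false  [S.fin > 7]
13. n6.pre = "pm"  ["pm"]
14. n7.idx = "pr"  [terminal]
15. n6.lim = 30  [30]
16. n6.env = false  [D.ok == true]
17. n0.tag = true  [S.fin > 6]
18. n0.depth = -4  [A.hot - 27]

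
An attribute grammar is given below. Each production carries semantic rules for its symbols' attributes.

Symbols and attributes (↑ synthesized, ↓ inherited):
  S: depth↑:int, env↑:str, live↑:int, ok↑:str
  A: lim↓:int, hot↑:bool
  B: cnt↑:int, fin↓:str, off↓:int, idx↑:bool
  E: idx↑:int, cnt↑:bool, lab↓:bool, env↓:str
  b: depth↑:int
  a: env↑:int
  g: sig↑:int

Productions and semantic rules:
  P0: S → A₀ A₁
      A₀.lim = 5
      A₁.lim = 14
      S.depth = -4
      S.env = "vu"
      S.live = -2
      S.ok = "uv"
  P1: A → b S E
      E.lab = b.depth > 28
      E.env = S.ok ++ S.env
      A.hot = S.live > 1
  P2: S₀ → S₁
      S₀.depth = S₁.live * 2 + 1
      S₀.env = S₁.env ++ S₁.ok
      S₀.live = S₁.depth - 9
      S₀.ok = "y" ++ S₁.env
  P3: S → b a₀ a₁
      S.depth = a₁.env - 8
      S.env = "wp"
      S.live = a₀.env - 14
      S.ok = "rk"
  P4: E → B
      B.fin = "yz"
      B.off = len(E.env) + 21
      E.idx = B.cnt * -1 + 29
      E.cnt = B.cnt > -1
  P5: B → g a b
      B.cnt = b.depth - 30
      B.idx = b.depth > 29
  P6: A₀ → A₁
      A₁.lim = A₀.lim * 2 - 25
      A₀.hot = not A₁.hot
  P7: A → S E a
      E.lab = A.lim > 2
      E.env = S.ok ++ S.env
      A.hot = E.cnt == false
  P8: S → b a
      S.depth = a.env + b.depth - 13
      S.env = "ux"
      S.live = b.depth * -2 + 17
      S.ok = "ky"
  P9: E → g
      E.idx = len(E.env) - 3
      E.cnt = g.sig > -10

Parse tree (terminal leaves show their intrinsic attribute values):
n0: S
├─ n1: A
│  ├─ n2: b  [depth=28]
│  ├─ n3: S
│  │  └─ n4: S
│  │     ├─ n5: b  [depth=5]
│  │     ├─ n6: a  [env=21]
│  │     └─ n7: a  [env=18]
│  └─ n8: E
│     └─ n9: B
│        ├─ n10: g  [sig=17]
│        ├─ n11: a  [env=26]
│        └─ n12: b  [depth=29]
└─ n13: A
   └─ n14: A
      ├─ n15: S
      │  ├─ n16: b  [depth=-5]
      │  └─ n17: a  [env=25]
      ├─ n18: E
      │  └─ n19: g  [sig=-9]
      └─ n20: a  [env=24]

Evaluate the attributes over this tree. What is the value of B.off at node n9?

28

1. n1.lim = 5  [5]
2. n2.depth = 28  [terminal]
3. n5.depth = 5  [terminal]
4. n6.env = 21  [terminal]
5. n7.env = 18  [terminal]
6. n4.depth = 10  [a₁.env - 8]
7. n4.env = "wp"  ["wp"]
8. n4.live = 7  [a₀.env - 14]
9. n4.ok = "rk"  ["rk"]
10. n3.depth = 15  [S₁.live * 2 + 1]
11. n3.env = "wprk"  [S₁.env ++ S₁.ok]
12. n3.live = 1  [S₁.depth - 9]
13. n3.ok = "ywp"  ["y" ++ S₁.env]
14. n8.lab = false  [b.depth > 28]
15. n8.env = "ywpwprk"  [S.ok ++ S.env]
16. n9.fin = "yz"  ["yz"]
17. n9.off = 28  [len(E.env) + 21]
18. n10.sig = 17  [terminal]
19. n11.env = 26  [terminal]
20. n12.depth = 29  [terminal]
21. n9.cnt = -1  [b.depth - 30]
22. n9.idx = false  [b.depth > 29]
23. n8.idx = 30  [B.cnt * -1 + 29]
24. n8.cnt = false  [B.cnt > -1]
25. n1.hot = false  [S.live > 1]
26. n13.lim = 14  [14]
27. n14.lim = 3  [A₀.lim * 2 - 25]
28. n16.depth = -5  [terminal]
29. n17.env = 25  [terminal]
30. n15.depth = 7  [a.env + b.depth - 13]
31. n15.env = "ux"  ["ux"]
32. n15.live = 27  [b.depth * -2 + 17]
33. n15.ok = "ky"  ["ky"]
34. n18.lab = true  [A.lim > 2]
35. n18.env = "kyux"  [S.ok ++ S.env]
36. n19.sig = -9  [terminal]
37. n18.idx = 1  [len(E.env) - 3]
38. n18.cnt = true  [g.sig > -10]
39. n20.env = 24  [terminal]
40. n14.hot = false  [E.cnt == false]
41. n13.hot = true  [not A₁.hot]
42. n0.depth = -4  [-4]
43. n0.env = "vu"  ["vu"]
44. n0.live = -2  [-2]
45. n0.ok = "uv"  ["uv"]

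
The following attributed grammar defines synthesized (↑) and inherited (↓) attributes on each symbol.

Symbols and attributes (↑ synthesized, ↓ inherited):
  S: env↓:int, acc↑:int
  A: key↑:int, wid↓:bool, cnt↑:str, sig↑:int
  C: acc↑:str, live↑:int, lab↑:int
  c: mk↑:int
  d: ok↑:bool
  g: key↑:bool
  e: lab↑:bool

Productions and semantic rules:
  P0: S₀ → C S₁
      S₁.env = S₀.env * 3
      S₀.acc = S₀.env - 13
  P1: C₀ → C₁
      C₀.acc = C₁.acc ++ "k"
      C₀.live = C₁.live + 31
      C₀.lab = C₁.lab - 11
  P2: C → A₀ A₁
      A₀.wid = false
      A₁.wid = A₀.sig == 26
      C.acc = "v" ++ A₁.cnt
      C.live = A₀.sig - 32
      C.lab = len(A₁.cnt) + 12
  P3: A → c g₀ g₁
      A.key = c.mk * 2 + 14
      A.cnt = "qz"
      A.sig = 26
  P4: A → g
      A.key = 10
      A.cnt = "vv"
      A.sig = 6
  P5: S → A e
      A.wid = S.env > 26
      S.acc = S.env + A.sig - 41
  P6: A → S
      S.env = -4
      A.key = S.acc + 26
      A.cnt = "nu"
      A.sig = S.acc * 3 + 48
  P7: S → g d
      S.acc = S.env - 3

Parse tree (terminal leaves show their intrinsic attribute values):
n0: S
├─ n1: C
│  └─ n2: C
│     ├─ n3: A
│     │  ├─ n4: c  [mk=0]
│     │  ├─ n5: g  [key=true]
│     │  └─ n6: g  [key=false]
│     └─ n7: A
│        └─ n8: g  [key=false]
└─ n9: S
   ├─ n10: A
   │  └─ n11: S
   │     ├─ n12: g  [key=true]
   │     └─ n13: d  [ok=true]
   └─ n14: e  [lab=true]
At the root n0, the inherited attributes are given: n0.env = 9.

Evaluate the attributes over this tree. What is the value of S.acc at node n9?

13

1. n0.env = 9  [given at root]
2. n3.wid = false  [false]
3. n4.mk = 0  [terminal]
4. n5.key = true  [terminal]
5. n6.key = false  [terminal]
6. n3.key = 14  [c.mk * 2 + 14]
7. n3.cnt = "qz"  ["qz"]
8. n3.sig = 26  [26]
9. n7.wid = true  [A₀.sig == 26]
10. n8.key = false  [terminal]
11. n7.key = 10  [10]
12. n7.cnt = "vv"  ["vv"]
13. n7.sig = 6  [6]
14. n2.acc = "vvv"  ["v" ++ A₁.cnt]
15. n2.live = -6  [A₀.sig - 32]
16. n2.lab = 14  [len(A₁.cnt) + 12]
17. n1.acc = "vvvk"  [C₁.acc ++ "k"]
18. n1.live = 25  [C₁.live + 31]
19. n1.lab = 3  [C₁.lab - 11]
20. n9.env = 27  [S₀.env * 3]
21. n10.wid = true  [S.env > 26]
22. n11.env = -4  [-4]
23. n12.key = true  [terminal]
24. n13.ok = true  [terminal]
25. n11.acc = -7  [S.env - 3]
26. n10.key = 19  [S.acc + 26]
27. n10.cnt = "nu"  ["nu"]
28. n10.sig = 27  [S.acc * 3 + 48]
29. n14.lab = true  [terminal]
30. n9.acc = 13  [S.env + A.sig - 41]
31. n0.acc = -4  [S₀.env - 13]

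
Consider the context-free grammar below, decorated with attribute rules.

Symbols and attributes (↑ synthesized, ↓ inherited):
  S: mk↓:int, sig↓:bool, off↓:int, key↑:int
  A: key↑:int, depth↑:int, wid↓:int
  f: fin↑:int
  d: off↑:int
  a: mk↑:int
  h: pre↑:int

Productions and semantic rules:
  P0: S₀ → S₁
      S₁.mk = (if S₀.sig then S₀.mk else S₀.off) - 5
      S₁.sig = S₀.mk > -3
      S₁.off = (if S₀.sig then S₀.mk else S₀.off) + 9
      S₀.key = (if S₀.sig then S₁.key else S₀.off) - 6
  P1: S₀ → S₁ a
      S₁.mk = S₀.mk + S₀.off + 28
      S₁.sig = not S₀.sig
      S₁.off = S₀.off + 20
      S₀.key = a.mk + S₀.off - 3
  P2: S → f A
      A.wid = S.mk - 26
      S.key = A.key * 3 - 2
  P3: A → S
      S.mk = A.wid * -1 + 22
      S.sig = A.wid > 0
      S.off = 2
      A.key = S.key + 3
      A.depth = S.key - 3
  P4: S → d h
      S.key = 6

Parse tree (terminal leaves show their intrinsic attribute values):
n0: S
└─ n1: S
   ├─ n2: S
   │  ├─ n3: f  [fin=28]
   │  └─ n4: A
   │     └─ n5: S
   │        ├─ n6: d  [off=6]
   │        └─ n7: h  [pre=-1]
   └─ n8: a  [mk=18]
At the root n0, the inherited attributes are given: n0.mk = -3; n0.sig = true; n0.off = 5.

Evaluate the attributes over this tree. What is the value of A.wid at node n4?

0

1. n0.mk = -3  [given at root]
2. n0.sig = true  [given at root]
3. n0.off = 5  [given at root]
4. n1.mk = -8  [(if S₀.sig then S₀.mk else S₀.off) - 5]
5. n1.sig = false  [S₀.mk > -3]
6. n1.off = 6  [(if S₀.sig then S₀.mk else S₀.off) + 9]
7. n2.mk = 26  [S₀.mk + S₀.off + 28]
8. n2.sig = true  [not S₀.sig]
9. n2.off = 26  [S₀.off + 20]
10. n3.fin = 28  [terminal]
11. n4.wid = 0  [S.mk - 26]
12. n5.mk = 22  [A.wid * -1 + 22]
13. n5.sig = false  [A.wid > 0]
14. n5.off = 2  [2]
15. n6.off = 6  [terminal]
16. n7.pre = -1  [terminal]
17. n5.key = 6  [6]
18. n4.key = 9  [S.key + 3]
19. n4.depth = 3  [S.key - 3]
20. n2.key = 25  [A.key * 3 - 2]
21. n8.mk = 18  [terminal]
22. n1.key = 21  [a.mk + S₀.off - 3]
23. n0.key = 15  [(if S₀.sig then S₁.key else S₀.off) - 6]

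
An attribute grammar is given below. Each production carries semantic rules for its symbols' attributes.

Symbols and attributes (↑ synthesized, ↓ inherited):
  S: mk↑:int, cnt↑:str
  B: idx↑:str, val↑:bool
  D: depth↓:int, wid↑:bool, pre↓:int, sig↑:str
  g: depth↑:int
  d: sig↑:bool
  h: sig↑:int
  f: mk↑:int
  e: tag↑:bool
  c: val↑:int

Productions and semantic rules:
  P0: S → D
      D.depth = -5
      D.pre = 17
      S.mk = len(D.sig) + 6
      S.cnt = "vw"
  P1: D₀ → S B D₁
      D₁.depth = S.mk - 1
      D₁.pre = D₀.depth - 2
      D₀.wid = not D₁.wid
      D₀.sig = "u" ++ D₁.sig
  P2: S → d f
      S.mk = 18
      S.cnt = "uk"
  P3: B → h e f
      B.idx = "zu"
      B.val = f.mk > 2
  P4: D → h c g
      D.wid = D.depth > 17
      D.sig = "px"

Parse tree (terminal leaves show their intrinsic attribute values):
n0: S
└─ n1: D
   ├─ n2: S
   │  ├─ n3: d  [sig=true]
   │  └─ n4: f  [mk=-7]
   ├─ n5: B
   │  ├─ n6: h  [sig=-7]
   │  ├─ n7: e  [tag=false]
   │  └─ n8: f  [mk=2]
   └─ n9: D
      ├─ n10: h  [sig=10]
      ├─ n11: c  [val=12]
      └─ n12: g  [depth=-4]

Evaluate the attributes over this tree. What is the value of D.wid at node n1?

true

1. n1.depth = -5  [-5]
2. n1.pre = 17  [17]
3. n3.sig = true  [terminal]
4. n4.mk = -7  [terminal]
5. n2.mk = 18  [18]
6. n2.cnt = "uk"  ["uk"]
7. n6.sig = -7  [terminal]
8. n7.tag = false  [terminal]
9. n8.mk = 2  [terminal]
10. n5.idx = "zu"  ["zu"]
11. n5.val = false  [f.mk > 2]
12. n9.depth = 17  [S.mk - 1]
13. n9.pre = -7  [D₀.depth - 2]
14. n10.sig = 10  [terminal]
15. n11.val = 12  [terminal]
16. n12.depth = -4  [terminal]
17. n9.wid = false  [D.depth > 17]
18. n9.sig = "px"  ["px"]
19. n1.wid = true  [not D₁.wid]
20. n1.sig = "upx"  ["u" ++ D₁.sig]
21. n0.mk = 9  [len(D.sig) + 6]
22. n0.cnt = "vw"  ["vw"]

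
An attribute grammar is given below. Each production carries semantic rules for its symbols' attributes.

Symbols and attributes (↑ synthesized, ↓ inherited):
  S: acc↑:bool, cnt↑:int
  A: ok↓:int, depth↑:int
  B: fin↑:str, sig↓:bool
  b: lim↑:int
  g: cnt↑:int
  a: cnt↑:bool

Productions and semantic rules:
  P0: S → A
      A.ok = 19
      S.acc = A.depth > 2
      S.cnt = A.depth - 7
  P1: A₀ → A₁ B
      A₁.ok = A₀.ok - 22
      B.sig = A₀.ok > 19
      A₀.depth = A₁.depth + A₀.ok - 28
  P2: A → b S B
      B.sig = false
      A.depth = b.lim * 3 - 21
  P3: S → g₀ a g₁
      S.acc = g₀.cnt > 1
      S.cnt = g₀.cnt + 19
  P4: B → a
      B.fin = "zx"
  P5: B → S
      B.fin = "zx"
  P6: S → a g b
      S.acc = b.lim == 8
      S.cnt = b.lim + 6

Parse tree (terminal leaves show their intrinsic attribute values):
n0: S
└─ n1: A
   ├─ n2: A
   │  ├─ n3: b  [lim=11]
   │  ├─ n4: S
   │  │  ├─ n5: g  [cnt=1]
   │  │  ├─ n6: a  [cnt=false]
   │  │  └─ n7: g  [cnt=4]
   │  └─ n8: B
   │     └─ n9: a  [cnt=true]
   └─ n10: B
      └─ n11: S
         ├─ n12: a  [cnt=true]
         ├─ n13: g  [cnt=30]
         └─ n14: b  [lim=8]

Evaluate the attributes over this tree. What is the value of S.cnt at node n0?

-4

1. n1.ok = 19  [19]
2. n2.ok = -3  [A₀.ok - 22]
3. n3.lim = 11  [terminal]
4. n5.cnt = 1  [terminal]
5. n6.cnt = false  [terminal]
6. n7.cnt = 4  [terminal]
7. n4.acc = false  [g₀.cnt > 1]
8. n4.cnt = 20  [g₀.cnt + 19]
9. n8.sig = false  [false]
10. n9.cnt = true  [terminal]
11. n8.fin = "zx"  ["zx"]
12. n2.depth = 12  [b.lim * 3 - 21]
13. n10.sig = false  [A₀.ok > 19]
14. n12.cnt = true  [terminal]
15. n13.cnt = 30  [terminal]
16. n14.lim = 8  [terminal]
17. n11.acc = true  [b.lim == 8]
18. n11.cnt = 14  [b.lim + 6]
19. n10.fin = "zx"  ["zx"]
20. n1.depth = 3  [A₁.depth + A₀.ok - 28]
21. n0.acc = true  [A.depth > 2]
22. n0.cnt = -4  [A.depth - 7]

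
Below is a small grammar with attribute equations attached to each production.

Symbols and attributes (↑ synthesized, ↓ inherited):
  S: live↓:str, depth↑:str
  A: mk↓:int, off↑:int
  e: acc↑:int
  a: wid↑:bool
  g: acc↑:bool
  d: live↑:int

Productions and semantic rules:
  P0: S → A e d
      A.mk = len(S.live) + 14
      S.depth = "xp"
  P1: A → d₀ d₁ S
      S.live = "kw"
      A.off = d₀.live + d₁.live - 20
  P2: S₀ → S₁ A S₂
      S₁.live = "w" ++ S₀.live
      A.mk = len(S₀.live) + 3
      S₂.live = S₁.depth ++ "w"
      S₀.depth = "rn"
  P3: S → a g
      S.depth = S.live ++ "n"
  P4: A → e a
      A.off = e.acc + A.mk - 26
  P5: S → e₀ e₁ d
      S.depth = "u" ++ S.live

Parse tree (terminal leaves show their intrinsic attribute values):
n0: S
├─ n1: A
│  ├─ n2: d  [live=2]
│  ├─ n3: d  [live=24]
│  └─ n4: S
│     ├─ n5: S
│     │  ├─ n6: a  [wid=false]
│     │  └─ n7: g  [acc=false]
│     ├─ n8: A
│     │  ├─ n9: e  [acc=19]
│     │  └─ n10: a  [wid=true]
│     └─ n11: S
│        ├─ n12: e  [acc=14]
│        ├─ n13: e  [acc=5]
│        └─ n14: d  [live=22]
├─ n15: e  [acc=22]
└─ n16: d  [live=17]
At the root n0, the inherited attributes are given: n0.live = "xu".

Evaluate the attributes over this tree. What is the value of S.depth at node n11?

1. n0.live = "xu"  [given at root]
2. n1.mk = 16  [len(S.live) + 14]
3. n2.live = 2  [terminal]
4. n3.live = 24  [terminal]
5. n4.live = "kw"  ["kw"]
6. n5.live = "wkw"  ["w" ++ S₀.live]
7. n6.wid = false  [terminal]
8. n7.acc = false  [terminal]
9. n5.depth = "wkwn"  [S.live ++ "n"]
10. n8.mk = 5  [len(S₀.live) + 3]
11. n9.acc = 19  [terminal]
12. n10.wid = true  [terminal]
13. n8.off = -2  [e.acc + A.mk - 26]
14. n11.live = "wkwnw"  [S₁.depth ++ "w"]
15. n12.acc = 14  [terminal]
16. n13.acc = 5  [terminal]
17. n14.live = 22  [terminal]
18. n11.depth = "uwkwnw"  ["u" ++ S.live]
19. n4.depth = "rn"  ["rn"]
20. n1.off = 6  [d₀.live + d₁.live - 20]
21. n15.acc = 22  [terminal]
22. n16.live = 17  [terminal]
23. n0.depth = "xp"  ["xp"]

"uwkwnw"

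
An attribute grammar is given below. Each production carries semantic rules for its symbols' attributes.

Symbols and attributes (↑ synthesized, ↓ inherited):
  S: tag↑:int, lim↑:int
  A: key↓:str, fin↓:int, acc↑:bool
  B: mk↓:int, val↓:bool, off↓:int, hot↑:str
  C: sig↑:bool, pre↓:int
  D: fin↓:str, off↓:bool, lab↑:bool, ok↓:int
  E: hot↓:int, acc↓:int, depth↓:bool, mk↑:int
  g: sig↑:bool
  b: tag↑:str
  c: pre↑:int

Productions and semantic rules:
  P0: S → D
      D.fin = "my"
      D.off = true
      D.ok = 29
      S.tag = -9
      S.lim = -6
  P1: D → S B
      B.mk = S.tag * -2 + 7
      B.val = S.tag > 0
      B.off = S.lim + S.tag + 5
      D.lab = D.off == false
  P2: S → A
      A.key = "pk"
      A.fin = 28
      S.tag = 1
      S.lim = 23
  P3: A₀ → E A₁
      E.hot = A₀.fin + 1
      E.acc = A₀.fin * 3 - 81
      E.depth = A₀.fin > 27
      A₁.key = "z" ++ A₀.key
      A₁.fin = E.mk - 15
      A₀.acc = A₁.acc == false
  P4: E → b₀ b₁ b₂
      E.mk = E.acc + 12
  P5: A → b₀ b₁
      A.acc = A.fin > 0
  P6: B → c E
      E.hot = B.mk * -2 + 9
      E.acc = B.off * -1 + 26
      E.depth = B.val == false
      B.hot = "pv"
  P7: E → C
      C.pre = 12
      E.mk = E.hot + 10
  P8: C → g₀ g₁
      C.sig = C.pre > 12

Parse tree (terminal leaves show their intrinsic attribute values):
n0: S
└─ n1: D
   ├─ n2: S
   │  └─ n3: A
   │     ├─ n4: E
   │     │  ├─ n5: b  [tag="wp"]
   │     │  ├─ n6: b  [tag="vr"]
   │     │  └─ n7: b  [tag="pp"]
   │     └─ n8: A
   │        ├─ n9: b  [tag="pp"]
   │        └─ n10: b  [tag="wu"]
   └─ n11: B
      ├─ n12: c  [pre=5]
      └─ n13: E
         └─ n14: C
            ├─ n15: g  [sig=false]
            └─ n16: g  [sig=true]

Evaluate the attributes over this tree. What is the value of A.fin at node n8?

1. n1.fin = "my"  ["my"]
2. n1.off = true  [true]
3. n1.ok = 29  [29]
4. n3.key = "pk"  ["pk"]
5. n3.fin = 28  [28]
6. n4.hot = 29  [A₀.fin + 1]
7. n4.acc = 3  [A₀.fin * 3 - 81]
8. n4.depth = true  [A₀.fin > 27]
9. n5.tag = "wp"  [terminal]
10. n6.tag = "vr"  [terminal]
11. n7.tag = "pp"  [terminal]
12. n4.mk = 15  [E.acc + 12]
13. n8.key = "zpk"  ["z" ++ A₀.key]
14. n8.fin = 0  [E.mk - 15]
15. n9.tag = "pp"  [terminal]
16. n10.tag = "wu"  [terminal]
17. n8.acc = false  [A.fin > 0]
18. n3.acc = true  [A₁.acc == false]
19. n2.tag = 1  [1]
20. n2.lim = 23  [23]
21. n11.mk = 5  [S.tag * -2 + 7]
22. n11.val = true  [S.tag > 0]
23. n11.off = 29  [S.lim + S.tag + 5]
24. n12.pre = 5  [terminal]
25. n13.hot = -1  [B.mk * -2 + 9]
26. n13.acc = -3  [B.off * -1 + 26]
27. n13.depth = false  [B.val == false]
28. n14.pre = 12  [12]
29. n15.sig = false  [terminal]
30. n16.sig = true  [terminal]
31. n14.sig = false  [C.pre > 12]
32. n13.mk = 9  [E.hot + 10]
33. n11.hot = "pv"  ["pv"]
34. n1.lab = false  [D.off == false]
35. n0.tag = -9  [-9]
36. n0.lim = -6  [-6]

0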